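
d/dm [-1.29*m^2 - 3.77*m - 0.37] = -2.58*m - 3.77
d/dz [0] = 0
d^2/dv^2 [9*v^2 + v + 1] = 18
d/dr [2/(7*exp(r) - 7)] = -1/(14*sinh(r/2)^2)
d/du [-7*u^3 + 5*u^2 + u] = -21*u^2 + 10*u + 1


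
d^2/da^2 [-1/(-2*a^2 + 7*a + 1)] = 2*(4*a^2 - 14*a - (4*a - 7)^2 - 2)/(-2*a^2 + 7*a + 1)^3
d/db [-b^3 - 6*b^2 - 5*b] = -3*b^2 - 12*b - 5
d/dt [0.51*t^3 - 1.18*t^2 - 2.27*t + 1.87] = 1.53*t^2 - 2.36*t - 2.27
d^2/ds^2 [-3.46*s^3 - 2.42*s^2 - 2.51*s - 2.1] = -20.76*s - 4.84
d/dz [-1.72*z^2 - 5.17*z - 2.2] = -3.44*z - 5.17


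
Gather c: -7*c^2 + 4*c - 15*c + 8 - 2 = -7*c^2 - 11*c + 6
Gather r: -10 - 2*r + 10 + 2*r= 0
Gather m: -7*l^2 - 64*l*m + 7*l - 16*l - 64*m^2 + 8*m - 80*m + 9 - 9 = -7*l^2 - 9*l - 64*m^2 + m*(-64*l - 72)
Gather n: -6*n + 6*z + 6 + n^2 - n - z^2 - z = n^2 - 7*n - z^2 + 5*z + 6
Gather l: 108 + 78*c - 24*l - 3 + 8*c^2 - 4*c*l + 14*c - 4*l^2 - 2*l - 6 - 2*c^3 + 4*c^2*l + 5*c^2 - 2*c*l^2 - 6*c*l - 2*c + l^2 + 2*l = -2*c^3 + 13*c^2 + 90*c + l^2*(-2*c - 3) + l*(4*c^2 - 10*c - 24) + 99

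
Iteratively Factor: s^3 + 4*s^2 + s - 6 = (s - 1)*(s^2 + 5*s + 6) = (s - 1)*(s + 2)*(s + 3)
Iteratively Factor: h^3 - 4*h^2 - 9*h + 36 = (h - 3)*(h^2 - h - 12) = (h - 4)*(h - 3)*(h + 3)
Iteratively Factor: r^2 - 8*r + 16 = (r - 4)*(r - 4)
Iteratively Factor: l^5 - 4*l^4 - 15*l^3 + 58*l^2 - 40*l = (l - 2)*(l^4 - 2*l^3 - 19*l^2 + 20*l) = (l - 5)*(l - 2)*(l^3 + 3*l^2 - 4*l) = l*(l - 5)*(l - 2)*(l^2 + 3*l - 4) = l*(l - 5)*(l - 2)*(l - 1)*(l + 4)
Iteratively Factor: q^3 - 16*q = (q)*(q^2 - 16) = q*(q + 4)*(q - 4)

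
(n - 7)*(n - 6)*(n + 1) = n^3 - 12*n^2 + 29*n + 42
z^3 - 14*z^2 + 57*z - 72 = (z - 8)*(z - 3)^2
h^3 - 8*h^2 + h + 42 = (h - 7)*(h - 3)*(h + 2)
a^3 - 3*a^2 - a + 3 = (a - 3)*(a - 1)*(a + 1)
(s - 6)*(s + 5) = s^2 - s - 30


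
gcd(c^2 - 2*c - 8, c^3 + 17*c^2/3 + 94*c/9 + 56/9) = c + 2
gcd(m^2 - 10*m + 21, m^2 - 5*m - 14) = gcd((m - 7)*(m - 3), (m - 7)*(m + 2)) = m - 7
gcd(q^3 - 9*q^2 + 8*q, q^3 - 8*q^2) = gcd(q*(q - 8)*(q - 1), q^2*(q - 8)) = q^2 - 8*q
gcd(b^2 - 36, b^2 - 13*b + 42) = b - 6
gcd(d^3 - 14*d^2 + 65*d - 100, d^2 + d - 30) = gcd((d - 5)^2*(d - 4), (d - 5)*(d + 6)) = d - 5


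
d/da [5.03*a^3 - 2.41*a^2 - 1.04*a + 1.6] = 15.09*a^2 - 4.82*a - 1.04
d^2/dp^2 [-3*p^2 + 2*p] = -6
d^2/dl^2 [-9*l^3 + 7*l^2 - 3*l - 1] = 14 - 54*l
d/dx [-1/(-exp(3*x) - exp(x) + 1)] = -(3*exp(2*x) + 1)*exp(x)/(exp(3*x) + exp(x) - 1)^2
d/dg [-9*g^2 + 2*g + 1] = 2 - 18*g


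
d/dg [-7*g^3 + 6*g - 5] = 6 - 21*g^2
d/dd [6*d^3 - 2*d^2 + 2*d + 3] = 18*d^2 - 4*d + 2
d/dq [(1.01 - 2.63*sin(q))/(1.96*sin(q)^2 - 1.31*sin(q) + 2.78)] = (5.1548*sin(q)^2 - 3.9592*sin(q) - 5.9883)*cos(q)/(3.8416*sin(q)^4 - 5.1352*sin(q)^3 + 12.6137*sin(q)^2 - 7.2836*sin(q) + 7.7284)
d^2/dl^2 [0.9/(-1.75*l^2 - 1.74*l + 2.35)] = (5.5125*l^2 + 5.481*l - 0.9*(3.5*l + 1.74)*(7.0*l + 3.48) - 7.4025)/(1.75*l^2 + 1.74*l - 2.35)^3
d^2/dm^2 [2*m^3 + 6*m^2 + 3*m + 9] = 12*m + 12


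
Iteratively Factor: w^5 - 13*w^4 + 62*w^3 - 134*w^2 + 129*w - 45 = (w - 3)*(w^4 - 10*w^3 + 32*w^2 - 38*w + 15) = (w - 3)*(w - 1)*(w^3 - 9*w^2 + 23*w - 15) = (w - 5)*(w - 3)*(w - 1)*(w^2 - 4*w + 3) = (w - 5)*(w - 3)*(w - 1)^2*(w - 3)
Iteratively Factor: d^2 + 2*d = (d + 2)*(d)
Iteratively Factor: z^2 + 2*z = (z + 2)*(z)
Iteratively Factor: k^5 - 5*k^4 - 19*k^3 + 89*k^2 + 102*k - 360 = (k + 3)*(k^4 - 8*k^3 + 5*k^2 + 74*k - 120) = (k - 4)*(k + 3)*(k^3 - 4*k^2 - 11*k + 30) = (k - 4)*(k + 3)^2*(k^2 - 7*k + 10) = (k - 5)*(k - 4)*(k + 3)^2*(k - 2)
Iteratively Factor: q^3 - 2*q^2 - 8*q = (q + 2)*(q^2 - 4*q) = (q - 4)*(q + 2)*(q)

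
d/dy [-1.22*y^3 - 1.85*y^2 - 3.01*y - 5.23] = -3.66*y^2 - 3.7*y - 3.01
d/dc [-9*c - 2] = -9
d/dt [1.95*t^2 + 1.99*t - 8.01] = 3.9*t + 1.99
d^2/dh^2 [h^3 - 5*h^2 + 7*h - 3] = 6*h - 10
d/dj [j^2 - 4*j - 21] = 2*j - 4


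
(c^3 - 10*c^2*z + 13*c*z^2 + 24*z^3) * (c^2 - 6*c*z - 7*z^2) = c^5 - 16*c^4*z + 66*c^3*z^2 + 16*c^2*z^3 - 235*c*z^4 - 168*z^5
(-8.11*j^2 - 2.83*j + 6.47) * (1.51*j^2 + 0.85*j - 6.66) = -12.2461*j^4 - 11.1668*j^3 + 61.3768*j^2 + 24.3473*j - 43.0902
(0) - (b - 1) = 1 - b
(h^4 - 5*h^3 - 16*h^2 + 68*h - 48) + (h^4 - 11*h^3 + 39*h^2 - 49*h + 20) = 2*h^4 - 16*h^3 + 23*h^2 + 19*h - 28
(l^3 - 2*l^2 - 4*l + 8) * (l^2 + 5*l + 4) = l^5 + 3*l^4 - 10*l^3 - 20*l^2 + 24*l + 32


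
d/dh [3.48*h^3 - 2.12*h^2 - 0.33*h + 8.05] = 10.44*h^2 - 4.24*h - 0.33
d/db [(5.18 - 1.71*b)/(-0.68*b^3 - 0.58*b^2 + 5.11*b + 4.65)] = (-2.3256*b^3 + 9.5754*b^2 + 6.0088*b - 34.4213)/(0.4624*b^6 + 0.7888*b^5 - 6.6132*b^4 - 12.2516*b^3 + 20.7181*b^2 + 47.523*b + 21.6225)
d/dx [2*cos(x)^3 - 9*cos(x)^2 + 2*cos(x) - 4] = 2*(-3*cos(x)^2 + 9*cos(x) - 1)*sin(x)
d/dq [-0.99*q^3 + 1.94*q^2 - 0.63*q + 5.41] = -2.97*q^2 + 3.88*q - 0.63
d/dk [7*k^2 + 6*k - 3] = 14*k + 6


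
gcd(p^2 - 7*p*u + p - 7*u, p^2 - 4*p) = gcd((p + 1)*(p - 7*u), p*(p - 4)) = 1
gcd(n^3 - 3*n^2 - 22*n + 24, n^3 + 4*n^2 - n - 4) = n^2 + 3*n - 4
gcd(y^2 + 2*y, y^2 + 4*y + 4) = y + 2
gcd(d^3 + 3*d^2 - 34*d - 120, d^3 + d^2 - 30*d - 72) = d^2 - 2*d - 24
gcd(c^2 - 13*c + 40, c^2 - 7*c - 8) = c - 8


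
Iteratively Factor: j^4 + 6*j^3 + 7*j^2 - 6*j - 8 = (j + 2)*(j^3 + 4*j^2 - j - 4) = (j + 2)*(j + 4)*(j^2 - 1) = (j - 1)*(j + 2)*(j + 4)*(j + 1)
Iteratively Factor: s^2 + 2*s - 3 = (s - 1)*(s + 3)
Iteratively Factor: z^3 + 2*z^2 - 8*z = (z)*(z^2 + 2*z - 8) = z*(z + 4)*(z - 2)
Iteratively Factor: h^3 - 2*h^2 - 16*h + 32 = (h - 2)*(h^2 - 16) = (h - 2)*(h + 4)*(h - 4)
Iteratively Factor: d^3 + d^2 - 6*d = (d)*(d^2 + d - 6) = d*(d - 2)*(d + 3)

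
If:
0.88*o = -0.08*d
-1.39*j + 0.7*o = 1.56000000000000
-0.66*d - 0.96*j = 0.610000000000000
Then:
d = 0.76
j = -1.16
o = -0.07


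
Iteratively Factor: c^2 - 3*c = (c)*(c - 3)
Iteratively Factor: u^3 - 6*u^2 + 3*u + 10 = (u - 5)*(u^2 - u - 2) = (u - 5)*(u + 1)*(u - 2)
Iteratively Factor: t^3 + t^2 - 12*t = (t + 4)*(t^2 - 3*t) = t*(t + 4)*(t - 3)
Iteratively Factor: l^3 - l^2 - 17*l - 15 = (l + 3)*(l^2 - 4*l - 5) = (l - 5)*(l + 3)*(l + 1)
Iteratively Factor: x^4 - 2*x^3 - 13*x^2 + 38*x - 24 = (x + 4)*(x^3 - 6*x^2 + 11*x - 6) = (x - 1)*(x + 4)*(x^2 - 5*x + 6) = (x - 2)*(x - 1)*(x + 4)*(x - 3)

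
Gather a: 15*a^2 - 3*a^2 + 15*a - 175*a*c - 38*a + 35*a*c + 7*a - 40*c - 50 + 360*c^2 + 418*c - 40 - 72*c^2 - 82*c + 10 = 12*a^2 + a*(-140*c - 16) + 288*c^2 + 296*c - 80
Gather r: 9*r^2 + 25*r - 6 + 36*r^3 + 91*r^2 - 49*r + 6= 36*r^3 + 100*r^2 - 24*r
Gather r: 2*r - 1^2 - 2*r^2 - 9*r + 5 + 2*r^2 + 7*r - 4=0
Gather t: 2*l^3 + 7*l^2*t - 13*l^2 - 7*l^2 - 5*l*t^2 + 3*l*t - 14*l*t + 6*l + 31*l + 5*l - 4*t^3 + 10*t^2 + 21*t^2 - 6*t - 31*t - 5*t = 2*l^3 - 20*l^2 + 42*l - 4*t^3 + t^2*(31 - 5*l) + t*(7*l^2 - 11*l - 42)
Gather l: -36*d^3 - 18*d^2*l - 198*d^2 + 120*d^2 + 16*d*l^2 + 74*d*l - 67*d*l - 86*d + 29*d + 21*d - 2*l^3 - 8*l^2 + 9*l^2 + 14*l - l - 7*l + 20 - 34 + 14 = -36*d^3 - 78*d^2 - 36*d - 2*l^3 + l^2*(16*d + 1) + l*(-18*d^2 + 7*d + 6)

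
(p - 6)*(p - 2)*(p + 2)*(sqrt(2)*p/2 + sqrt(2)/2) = sqrt(2)*p^4/2 - 5*sqrt(2)*p^3/2 - 5*sqrt(2)*p^2 + 10*sqrt(2)*p + 12*sqrt(2)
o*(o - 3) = o^2 - 3*o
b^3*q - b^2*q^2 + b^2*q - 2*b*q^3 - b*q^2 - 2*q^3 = (b - 2*q)*(b + q)*(b*q + q)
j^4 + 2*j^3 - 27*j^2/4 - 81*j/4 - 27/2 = (j - 3)*(j + 3/2)^2*(j + 2)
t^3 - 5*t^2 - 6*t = t*(t - 6)*(t + 1)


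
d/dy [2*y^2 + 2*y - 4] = 4*y + 2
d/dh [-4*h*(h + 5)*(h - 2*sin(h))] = 8*h^2*cos(h) - 12*h^2 + 16*h*sin(h) + 40*h*cos(h) - 40*h + 40*sin(h)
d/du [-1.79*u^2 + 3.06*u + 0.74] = 3.06 - 3.58*u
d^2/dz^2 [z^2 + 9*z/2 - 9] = 2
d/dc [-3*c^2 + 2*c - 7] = 2 - 6*c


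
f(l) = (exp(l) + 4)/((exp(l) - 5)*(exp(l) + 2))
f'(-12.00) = 0.00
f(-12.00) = -0.40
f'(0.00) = -0.05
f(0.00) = -0.42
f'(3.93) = -0.03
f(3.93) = 0.02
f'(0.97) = -0.57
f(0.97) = -0.61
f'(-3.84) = 0.00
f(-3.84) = -0.40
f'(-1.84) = 0.00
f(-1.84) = -0.40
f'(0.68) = -0.24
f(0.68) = -0.50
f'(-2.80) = 0.00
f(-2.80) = -0.40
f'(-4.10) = 0.00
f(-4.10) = -0.40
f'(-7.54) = 0.00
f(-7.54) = -0.40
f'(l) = exp(l)/((exp(l) - 5)*(exp(l) + 2)) - (exp(l) + 4)*exp(l)/((exp(l) - 5)*(exp(l) + 2)^2) - (exp(l) + 4)*exp(l)/((exp(l) - 5)^2*(exp(l) + 2))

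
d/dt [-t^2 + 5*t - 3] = 5 - 2*t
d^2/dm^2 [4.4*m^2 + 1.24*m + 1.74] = 8.80000000000000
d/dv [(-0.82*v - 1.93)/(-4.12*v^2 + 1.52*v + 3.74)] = (3.3784*v^2 - 1.2464*v - (0.82*v + 1.93)*(8.24*v - 1.52) - 3.0668)/(-4.12*v^2 + 1.52*v + 3.74)^2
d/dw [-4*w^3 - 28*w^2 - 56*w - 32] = -12*w^2 - 56*w - 56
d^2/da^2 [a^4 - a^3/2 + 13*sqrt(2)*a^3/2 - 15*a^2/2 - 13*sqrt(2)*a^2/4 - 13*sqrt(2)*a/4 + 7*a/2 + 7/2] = 12*a^2 - 3*a + 39*sqrt(2)*a - 15 - 13*sqrt(2)/2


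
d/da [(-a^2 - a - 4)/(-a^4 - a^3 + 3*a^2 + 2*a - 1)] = ((2*a + 1)*(a^4 + a^3 - 3*a^2 - 2*a + 1) - (a^2 + a + 4)*(4*a^3 + 3*a^2 - 6*a - 2))/(a^4 + a^3 - 3*a^2 - 2*a + 1)^2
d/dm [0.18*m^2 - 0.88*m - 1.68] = 0.36*m - 0.88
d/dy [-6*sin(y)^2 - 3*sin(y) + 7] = -3*(4*sin(y) + 1)*cos(y)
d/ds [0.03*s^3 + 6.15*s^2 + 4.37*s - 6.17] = 0.09*s^2 + 12.3*s + 4.37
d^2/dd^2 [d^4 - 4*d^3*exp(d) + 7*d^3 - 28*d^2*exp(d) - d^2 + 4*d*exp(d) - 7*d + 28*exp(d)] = -4*d^3*exp(d) - 52*d^2*exp(d) + 12*d^2 - 132*d*exp(d) + 42*d - 20*exp(d) - 2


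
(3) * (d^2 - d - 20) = 3*d^2 - 3*d - 60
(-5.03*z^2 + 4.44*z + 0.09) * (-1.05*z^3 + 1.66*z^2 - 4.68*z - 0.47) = 5.2815*z^5 - 13.0118*z^4 + 30.8163*z^3 - 18.2657*z^2 - 2.508*z - 0.0423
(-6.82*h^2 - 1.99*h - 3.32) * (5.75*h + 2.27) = -39.215*h^3 - 26.9239*h^2 - 23.6073*h - 7.5364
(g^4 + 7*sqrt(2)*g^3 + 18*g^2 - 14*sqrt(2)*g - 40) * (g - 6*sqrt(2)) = g^5 + sqrt(2)*g^4 - 66*g^3 - 122*sqrt(2)*g^2 + 128*g + 240*sqrt(2)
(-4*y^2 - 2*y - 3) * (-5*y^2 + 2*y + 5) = 20*y^4 + 2*y^3 - 9*y^2 - 16*y - 15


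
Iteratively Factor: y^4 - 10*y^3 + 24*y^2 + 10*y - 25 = (y - 5)*(y^3 - 5*y^2 - y + 5) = (y - 5)*(y - 1)*(y^2 - 4*y - 5) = (y - 5)*(y - 1)*(y + 1)*(y - 5)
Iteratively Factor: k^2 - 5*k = (k - 5)*(k)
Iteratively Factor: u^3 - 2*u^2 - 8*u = (u - 4)*(u^2 + 2*u) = (u - 4)*(u + 2)*(u)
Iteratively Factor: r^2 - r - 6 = (r - 3)*(r + 2)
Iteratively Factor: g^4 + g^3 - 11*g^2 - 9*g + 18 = (g + 3)*(g^3 - 2*g^2 - 5*g + 6) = (g - 1)*(g + 3)*(g^2 - g - 6) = (g - 3)*(g - 1)*(g + 3)*(g + 2)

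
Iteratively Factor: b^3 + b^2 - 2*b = (b - 1)*(b^2 + 2*b) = b*(b - 1)*(b + 2)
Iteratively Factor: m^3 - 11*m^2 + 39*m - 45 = (m - 3)*(m^2 - 8*m + 15) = (m - 5)*(m - 3)*(m - 3)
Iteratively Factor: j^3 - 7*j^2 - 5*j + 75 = (j + 3)*(j^2 - 10*j + 25) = (j - 5)*(j + 3)*(j - 5)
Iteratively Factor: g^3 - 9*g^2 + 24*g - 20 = (g - 5)*(g^2 - 4*g + 4) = (g - 5)*(g - 2)*(g - 2)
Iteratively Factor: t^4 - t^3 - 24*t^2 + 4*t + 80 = (t + 2)*(t^3 - 3*t^2 - 18*t + 40) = (t - 2)*(t + 2)*(t^2 - t - 20) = (t - 5)*(t - 2)*(t + 2)*(t + 4)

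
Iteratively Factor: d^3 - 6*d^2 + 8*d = (d - 4)*(d^2 - 2*d) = d*(d - 4)*(d - 2)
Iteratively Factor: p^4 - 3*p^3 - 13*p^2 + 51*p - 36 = (p - 1)*(p^3 - 2*p^2 - 15*p + 36) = (p - 1)*(p + 4)*(p^2 - 6*p + 9) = (p - 3)*(p - 1)*(p + 4)*(p - 3)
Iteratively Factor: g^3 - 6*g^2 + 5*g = (g - 1)*(g^2 - 5*g) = (g - 5)*(g - 1)*(g)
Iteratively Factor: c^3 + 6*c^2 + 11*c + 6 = (c + 3)*(c^2 + 3*c + 2) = (c + 2)*(c + 3)*(c + 1)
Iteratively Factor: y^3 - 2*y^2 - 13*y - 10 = (y + 1)*(y^2 - 3*y - 10) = (y - 5)*(y + 1)*(y + 2)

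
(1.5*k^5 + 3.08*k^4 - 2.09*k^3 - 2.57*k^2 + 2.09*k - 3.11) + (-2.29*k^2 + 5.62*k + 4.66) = 1.5*k^5 + 3.08*k^4 - 2.09*k^3 - 4.86*k^2 + 7.71*k + 1.55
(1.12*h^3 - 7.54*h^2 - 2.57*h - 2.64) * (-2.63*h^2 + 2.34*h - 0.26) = -2.9456*h^5 + 22.451*h^4 - 11.1757*h^3 + 2.8898*h^2 - 5.5094*h + 0.6864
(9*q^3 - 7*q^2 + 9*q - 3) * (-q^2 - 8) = -9*q^5 + 7*q^4 - 81*q^3 + 59*q^2 - 72*q + 24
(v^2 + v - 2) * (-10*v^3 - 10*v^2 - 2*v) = -10*v^5 - 20*v^4 + 8*v^3 + 18*v^2 + 4*v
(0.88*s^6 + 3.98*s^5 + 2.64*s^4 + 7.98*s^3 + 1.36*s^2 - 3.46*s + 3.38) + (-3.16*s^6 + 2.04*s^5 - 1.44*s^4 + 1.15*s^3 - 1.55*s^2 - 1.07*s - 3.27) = -2.28*s^6 + 6.02*s^5 + 1.2*s^4 + 9.13*s^3 - 0.19*s^2 - 4.53*s + 0.11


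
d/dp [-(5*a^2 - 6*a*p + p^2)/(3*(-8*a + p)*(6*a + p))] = 2*a*(-149*a^2 + 53*a*p - 2*p^2)/(3*(2304*a^4 + 192*a^3*p - 92*a^2*p^2 - 4*a*p^3 + p^4))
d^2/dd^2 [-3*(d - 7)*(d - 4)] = -6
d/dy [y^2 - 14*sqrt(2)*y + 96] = 2*y - 14*sqrt(2)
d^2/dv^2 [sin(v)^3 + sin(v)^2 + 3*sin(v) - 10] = -9*sin(v)^3 - 4*sin(v)^2 + 3*sin(v) + 2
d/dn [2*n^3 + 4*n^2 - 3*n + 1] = 6*n^2 + 8*n - 3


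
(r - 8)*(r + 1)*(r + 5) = r^3 - 2*r^2 - 43*r - 40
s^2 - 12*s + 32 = (s - 8)*(s - 4)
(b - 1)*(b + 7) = b^2 + 6*b - 7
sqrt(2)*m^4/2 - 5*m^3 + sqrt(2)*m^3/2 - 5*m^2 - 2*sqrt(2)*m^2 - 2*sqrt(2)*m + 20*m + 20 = (m - 2)*(m + 2)*(m - 5*sqrt(2))*(sqrt(2)*m/2 + sqrt(2)/2)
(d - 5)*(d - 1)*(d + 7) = d^3 + d^2 - 37*d + 35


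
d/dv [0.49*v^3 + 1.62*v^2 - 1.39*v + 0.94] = 1.47*v^2 + 3.24*v - 1.39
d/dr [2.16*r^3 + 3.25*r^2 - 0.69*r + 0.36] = 6.48*r^2 + 6.5*r - 0.69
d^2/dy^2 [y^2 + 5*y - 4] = 2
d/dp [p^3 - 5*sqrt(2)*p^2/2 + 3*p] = 3*p^2 - 5*sqrt(2)*p + 3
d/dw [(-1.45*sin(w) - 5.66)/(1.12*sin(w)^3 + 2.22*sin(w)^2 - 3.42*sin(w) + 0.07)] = (3.248*sin(w)^3 + 22.2366*sin(w)^2 + 25.1304*sin(w) - 19.4587)*cos(w)/(1.2544*sin(w)^6 + 4.9728*sin(w)^5 - 2.7324*sin(w)^4 - 15.028*sin(w)^3 + 12.0072*sin(w)^2 - 0.4788*sin(w) + 0.0049)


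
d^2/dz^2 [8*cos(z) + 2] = -8*cos(z)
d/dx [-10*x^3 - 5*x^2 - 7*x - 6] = -30*x^2 - 10*x - 7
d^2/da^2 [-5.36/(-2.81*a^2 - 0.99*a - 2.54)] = (-84.646192*a^2 - 29.821968*a + 5.36*(5.62*a + 0.99)*(11.24*a + 1.98) - 76.512928)/(2.81*a^2 + 0.99*a + 2.54)^3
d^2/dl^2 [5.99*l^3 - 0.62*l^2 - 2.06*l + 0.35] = 35.94*l - 1.24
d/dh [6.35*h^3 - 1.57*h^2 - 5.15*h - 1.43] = 19.05*h^2 - 3.14*h - 5.15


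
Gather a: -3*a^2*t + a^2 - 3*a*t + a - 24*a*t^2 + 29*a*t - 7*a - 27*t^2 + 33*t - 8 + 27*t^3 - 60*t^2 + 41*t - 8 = a^2*(1 - 3*t) + a*(-24*t^2 + 26*t - 6) + 27*t^3 - 87*t^2 + 74*t - 16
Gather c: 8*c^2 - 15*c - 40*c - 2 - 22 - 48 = 8*c^2 - 55*c - 72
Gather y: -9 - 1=-10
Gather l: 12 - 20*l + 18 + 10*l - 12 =18 - 10*l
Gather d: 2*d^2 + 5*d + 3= 2*d^2 + 5*d + 3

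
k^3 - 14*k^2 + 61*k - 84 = (k - 7)*(k - 4)*(k - 3)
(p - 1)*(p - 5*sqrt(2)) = p^2 - 5*sqrt(2)*p - p + 5*sqrt(2)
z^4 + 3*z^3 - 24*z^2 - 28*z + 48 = (z - 4)*(z - 1)*(z + 2)*(z + 6)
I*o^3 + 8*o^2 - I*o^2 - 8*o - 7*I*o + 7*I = (o - 7*I)*(o - I)*(I*o - I)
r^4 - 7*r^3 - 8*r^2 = r^2*(r - 8)*(r + 1)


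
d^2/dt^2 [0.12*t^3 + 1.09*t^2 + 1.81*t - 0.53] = 0.72*t + 2.18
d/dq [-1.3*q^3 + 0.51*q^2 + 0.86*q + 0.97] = -3.9*q^2 + 1.02*q + 0.86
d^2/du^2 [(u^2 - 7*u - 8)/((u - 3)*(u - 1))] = 2*(-3*u^3 - 33*u^2 + 159*u - 179)/(u^6 - 12*u^5 + 57*u^4 - 136*u^3 + 171*u^2 - 108*u + 27)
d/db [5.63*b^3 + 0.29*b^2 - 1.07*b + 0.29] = 16.89*b^2 + 0.58*b - 1.07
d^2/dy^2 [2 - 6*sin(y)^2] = -12*cos(2*y)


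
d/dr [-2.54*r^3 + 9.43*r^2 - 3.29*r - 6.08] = -7.62*r^2 + 18.86*r - 3.29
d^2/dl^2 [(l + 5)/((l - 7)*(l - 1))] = 2*(l^3 + 15*l^2 - 141*l + 341)/(l^6 - 24*l^5 + 213*l^4 - 848*l^3 + 1491*l^2 - 1176*l + 343)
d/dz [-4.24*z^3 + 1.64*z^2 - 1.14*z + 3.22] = -12.72*z^2 + 3.28*z - 1.14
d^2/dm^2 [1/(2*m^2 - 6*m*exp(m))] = (m*(m - 3*exp(m))*(3*m*exp(m) + 6*exp(m) - 2)/2 + (3*m*exp(m) - 2*m + 3*exp(m))^2)/(m^3*(m - 3*exp(m))^3)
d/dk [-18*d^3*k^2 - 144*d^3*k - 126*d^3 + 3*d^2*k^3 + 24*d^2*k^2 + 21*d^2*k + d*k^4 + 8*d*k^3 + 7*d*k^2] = d*(-36*d^2*k - 144*d^2 + 9*d*k^2 + 48*d*k + 21*d + 4*k^3 + 24*k^2 + 14*k)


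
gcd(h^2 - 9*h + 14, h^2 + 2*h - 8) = h - 2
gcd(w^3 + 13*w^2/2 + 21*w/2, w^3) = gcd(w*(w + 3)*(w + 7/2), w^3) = w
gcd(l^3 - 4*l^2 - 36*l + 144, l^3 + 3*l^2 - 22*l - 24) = l^2 + 2*l - 24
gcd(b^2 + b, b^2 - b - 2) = b + 1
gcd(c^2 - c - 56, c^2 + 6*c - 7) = c + 7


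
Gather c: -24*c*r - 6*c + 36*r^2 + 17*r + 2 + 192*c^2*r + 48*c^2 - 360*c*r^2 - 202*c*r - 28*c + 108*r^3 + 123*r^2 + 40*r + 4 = c^2*(192*r + 48) + c*(-360*r^2 - 226*r - 34) + 108*r^3 + 159*r^2 + 57*r + 6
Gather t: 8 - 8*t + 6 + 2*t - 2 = 12 - 6*t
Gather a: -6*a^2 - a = -6*a^2 - a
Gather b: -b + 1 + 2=3 - b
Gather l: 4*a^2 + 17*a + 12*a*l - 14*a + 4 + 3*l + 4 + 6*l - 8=4*a^2 + 3*a + l*(12*a + 9)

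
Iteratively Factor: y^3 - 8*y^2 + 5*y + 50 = (y - 5)*(y^2 - 3*y - 10) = (y - 5)^2*(y + 2)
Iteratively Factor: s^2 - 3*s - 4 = (s - 4)*(s + 1)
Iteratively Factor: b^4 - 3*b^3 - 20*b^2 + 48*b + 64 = (b - 4)*(b^3 + b^2 - 16*b - 16) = (b - 4)*(b + 1)*(b^2 - 16) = (b - 4)*(b + 1)*(b + 4)*(b - 4)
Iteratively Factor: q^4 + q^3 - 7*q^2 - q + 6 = (q + 1)*(q^3 - 7*q + 6) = (q + 1)*(q + 3)*(q^2 - 3*q + 2) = (q - 2)*(q + 1)*(q + 3)*(q - 1)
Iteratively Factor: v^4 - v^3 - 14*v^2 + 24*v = (v + 4)*(v^3 - 5*v^2 + 6*v) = (v - 3)*(v + 4)*(v^2 - 2*v) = v*(v - 3)*(v + 4)*(v - 2)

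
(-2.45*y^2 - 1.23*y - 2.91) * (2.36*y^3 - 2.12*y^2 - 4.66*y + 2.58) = -5.782*y^5 + 2.2912*y^4 + 7.157*y^3 + 5.58*y^2 + 10.3872*y - 7.5078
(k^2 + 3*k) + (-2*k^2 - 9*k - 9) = -k^2 - 6*k - 9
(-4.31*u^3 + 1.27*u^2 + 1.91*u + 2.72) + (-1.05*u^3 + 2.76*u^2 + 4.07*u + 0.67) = -5.36*u^3 + 4.03*u^2 + 5.98*u + 3.39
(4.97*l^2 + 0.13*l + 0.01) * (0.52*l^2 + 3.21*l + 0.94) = 2.5844*l^4 + 16.0213*l^3 + 5.0943*l^2 + 0.1543*l + 0.0094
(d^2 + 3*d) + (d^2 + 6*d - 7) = 2*d^2 + 9*d - 7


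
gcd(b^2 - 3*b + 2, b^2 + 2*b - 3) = b - 1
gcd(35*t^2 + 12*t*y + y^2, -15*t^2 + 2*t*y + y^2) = 5*t + y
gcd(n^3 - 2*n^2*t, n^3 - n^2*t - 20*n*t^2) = n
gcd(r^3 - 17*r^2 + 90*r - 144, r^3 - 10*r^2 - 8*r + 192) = r^2 - 14*r + 48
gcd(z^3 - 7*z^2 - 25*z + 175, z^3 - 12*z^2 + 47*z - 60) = z - 5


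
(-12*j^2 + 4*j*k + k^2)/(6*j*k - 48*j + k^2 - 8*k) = (-2*j + k)/(k - 8)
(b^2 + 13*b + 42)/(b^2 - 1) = (b^2 + 13*b + 42)/(b^2 - 1)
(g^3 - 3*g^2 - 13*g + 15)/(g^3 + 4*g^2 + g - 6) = (g - 5)/(g + 2)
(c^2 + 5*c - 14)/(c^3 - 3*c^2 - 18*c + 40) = (c + 7)/(c^2 - c - 20)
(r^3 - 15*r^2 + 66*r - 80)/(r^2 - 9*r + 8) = (r^2 - 7*r + 10)/(r - 1)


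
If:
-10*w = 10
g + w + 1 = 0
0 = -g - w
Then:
No Solution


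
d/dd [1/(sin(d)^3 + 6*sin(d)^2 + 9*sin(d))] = -3*(sin(d) + 1)*cos(d)/((sin(d) + 3)^3*sin(d)^2)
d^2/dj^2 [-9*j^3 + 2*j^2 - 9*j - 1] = 4 - 54*j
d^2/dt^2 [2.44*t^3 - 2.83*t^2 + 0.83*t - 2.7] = 14.64*t - 5.66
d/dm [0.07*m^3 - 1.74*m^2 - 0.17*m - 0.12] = 0.21*m^2 - 3.48*m - 0.17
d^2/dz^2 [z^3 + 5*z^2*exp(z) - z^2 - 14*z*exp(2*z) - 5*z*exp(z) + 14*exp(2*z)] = 5*z^2*exp(z) - 56*z*exp(2*z) + 15*z*exp(z) + 6*z - 2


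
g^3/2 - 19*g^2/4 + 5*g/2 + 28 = (g/2 + 1)*(g - 8)*(g - 7/2)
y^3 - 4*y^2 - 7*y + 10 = (y - 5)*(y - 1)*(y + 2)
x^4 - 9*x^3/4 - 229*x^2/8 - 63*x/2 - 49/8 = (x - 7)*(x + 1/4)*(x + 1)*(x + 7/2)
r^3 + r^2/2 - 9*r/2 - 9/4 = (r + 1/2)*(r - 3*sqrt(2)/2)*(r + 3*sqrt(2)/2)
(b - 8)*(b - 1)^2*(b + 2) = b^4 - 8*b^3 - 3*b^2 + 26*b - 16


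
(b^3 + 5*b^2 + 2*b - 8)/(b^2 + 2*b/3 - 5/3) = 3*(b^2 + 6*b + 8)/(3*b + 5)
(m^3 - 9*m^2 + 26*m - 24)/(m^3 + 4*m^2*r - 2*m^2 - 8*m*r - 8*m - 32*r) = (m^2 - 5*m + 6)/(m^2 + 4*m*r + 2*m + 8*r)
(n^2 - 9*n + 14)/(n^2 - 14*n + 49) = (n - 2)/(n - 7)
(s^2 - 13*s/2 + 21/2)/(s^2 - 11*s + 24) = (s - 7/2)/(s - 8)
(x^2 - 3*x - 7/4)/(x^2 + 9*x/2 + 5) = (4*x^2 - 12*x - 7)/(2*(2*x^2 + 9*x + 10))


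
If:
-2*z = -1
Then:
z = 1/2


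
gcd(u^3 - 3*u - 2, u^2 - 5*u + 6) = u - 2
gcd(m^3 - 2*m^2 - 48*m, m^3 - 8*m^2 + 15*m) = m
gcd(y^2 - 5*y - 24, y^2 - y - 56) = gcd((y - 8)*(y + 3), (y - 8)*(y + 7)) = y - 8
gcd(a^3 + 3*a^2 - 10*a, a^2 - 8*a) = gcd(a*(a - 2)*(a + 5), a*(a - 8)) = a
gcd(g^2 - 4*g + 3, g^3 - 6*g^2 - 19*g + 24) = g - 1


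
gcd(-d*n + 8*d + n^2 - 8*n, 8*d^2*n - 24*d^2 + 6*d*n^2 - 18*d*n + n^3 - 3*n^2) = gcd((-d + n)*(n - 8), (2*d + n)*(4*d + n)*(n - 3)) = 1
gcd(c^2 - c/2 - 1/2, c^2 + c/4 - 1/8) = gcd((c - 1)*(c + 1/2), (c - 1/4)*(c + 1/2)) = c + 1/2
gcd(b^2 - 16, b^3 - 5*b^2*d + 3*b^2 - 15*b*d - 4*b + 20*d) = b + 4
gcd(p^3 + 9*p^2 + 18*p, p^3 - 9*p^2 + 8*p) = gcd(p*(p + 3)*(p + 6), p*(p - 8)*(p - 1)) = p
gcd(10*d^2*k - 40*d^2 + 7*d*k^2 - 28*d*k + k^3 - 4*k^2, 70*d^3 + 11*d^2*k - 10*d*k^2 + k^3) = 2*d + k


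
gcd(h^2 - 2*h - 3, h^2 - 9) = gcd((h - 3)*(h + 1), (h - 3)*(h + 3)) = h - 3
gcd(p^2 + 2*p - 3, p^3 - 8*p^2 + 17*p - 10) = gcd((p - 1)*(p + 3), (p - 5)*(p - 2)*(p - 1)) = p - 1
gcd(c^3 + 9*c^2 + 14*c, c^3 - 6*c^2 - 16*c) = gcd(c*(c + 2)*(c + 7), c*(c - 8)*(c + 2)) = c^2 + 2*c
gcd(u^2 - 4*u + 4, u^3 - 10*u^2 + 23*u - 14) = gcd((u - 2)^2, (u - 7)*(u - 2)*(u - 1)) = u - 2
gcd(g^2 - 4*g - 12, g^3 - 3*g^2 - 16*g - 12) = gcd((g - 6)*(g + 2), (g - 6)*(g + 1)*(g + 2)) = g^2 - 4*g - 12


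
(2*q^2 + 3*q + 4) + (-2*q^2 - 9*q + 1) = 5 - 6*q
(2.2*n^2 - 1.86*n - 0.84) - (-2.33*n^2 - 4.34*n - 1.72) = 4.53*n^2 + 2.48*n + 0.88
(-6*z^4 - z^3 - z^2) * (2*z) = -12*z^5 - 2*z^4 - 2*z^3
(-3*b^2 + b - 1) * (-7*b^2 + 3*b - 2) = 21*b^4 - 16*b^3 + 16*b^2 - 5*b + 2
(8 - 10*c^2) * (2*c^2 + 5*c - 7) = -20*c^4 - 50*c^3 + 86*c^2 + 40*c - 56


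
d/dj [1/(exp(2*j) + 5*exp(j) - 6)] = (-2*exp(j) - 5)*exp(j)/(exp(2*j) + 5*exp(j) - 6)^2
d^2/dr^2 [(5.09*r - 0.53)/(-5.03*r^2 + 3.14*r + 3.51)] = ((5.09*r - 0.53)*(10.06*r - 3.14)*(20.12*r - 6.28) + (153.6162*r - 37.297)*(-5.03*r^2 + 3.14*r + 3.51))/(-5.03*r^2 + 3.14*r + 3.51)^3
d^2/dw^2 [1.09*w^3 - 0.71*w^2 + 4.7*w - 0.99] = 6.54*w - 1.42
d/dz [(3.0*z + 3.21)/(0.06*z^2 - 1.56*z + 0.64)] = (-0.18*z^2 - 0.3852*z + 6.9276)/(0.0036*z^4 - 0.1872*z^3 + 2.5104*z^2 - 1.9968*z + 0.4096)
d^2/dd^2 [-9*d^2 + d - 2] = -18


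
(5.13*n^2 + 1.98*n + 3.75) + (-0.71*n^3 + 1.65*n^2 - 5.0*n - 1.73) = -0.71*n^3 + 6.78*n^2 - 3.02*n + 2.02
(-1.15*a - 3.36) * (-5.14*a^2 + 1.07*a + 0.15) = 5.911*a^3 + 16.0399*a^2 - 3.7677*a - 0.504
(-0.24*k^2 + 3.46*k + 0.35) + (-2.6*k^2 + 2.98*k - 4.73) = -2.84*k^2 + 6.44*k - 4.38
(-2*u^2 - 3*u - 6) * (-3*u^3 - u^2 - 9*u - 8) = 6*u^5 + 11*u^4 + 39*u^3 + 49*u^2 + 78*u + 48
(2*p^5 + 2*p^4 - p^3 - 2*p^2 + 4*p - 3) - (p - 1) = 2*p^5 + 2*p^4 - p^3 - 2*p^2 + 3*p - 2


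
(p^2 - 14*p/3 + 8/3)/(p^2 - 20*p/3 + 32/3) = (3*p - 2)/(3*p - 8)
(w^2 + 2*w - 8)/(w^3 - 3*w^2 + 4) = (w + 4)/(w^2 - w - 2)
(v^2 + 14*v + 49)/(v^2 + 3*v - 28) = (v + 7)/(v - 4)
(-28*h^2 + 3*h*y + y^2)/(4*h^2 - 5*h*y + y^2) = (7*h + y)/(-h + y)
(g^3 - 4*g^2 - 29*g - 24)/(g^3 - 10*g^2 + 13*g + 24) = (g + 3)/(g - 3)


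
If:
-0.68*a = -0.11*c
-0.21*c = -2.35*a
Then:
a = 0.00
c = 0.00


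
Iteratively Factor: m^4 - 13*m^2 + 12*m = (m - 1)*(m^3 + m^2 - 12*m) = (m - 1)*(m + 4)*(m^2 - 3*m) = m*(m - 1)*(m + 4)*(m - 3)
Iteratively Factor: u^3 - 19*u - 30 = (u + 3)*(u^2 - 3*u - 10) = (u + 2)*(u + 3)*(u - 5)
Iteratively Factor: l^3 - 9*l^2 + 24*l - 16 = (l - 4)*(l^2 - 5*l + 4) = (l - 4)*(l - 1)*(l - 4)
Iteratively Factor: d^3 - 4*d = (d)*(d^2 - 4) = d*(d - 2)*(d + 2)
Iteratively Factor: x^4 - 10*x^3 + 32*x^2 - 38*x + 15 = (x - 3)*(x^3 - 7*x^2 + 11*x - 5) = (x - 5)*(x - 3)*(x^2 - 2*x + 1) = (x - 5)*(x - 3)*(x - 1)*(x - 1)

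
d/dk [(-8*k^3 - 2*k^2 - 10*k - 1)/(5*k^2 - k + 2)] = (-40*k^4 + 16*k^3 + 4*k^2 + 2*k - 21)/(25*k^4 - 10*k^3 + 21*k^2 - 4*k + 4)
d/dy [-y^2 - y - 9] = -2*y - 1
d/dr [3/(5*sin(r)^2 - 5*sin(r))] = 3*(-2/tan(r) + cos(r)/sin(r)^2)/(5*(sin(r) - 1)^2)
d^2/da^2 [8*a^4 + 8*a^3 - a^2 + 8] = 96*a^2 + 48*a - 2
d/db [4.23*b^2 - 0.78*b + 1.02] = 8.46*b - 0.78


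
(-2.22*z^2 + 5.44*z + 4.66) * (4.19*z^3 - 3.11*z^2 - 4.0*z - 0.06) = -9.3018*z^5 + 29.6978*z^4 + 11.487*z^3 - 36.1194*z^2 - 18.9664*z - 0.2796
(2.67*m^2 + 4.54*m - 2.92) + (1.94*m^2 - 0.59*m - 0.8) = 4.61*m^2 + 3.95*m - 3.72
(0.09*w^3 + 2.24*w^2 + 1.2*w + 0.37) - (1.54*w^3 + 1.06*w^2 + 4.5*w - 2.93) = -1.45*w^3 + 1.18*w^2 - 3.3*w + 3.3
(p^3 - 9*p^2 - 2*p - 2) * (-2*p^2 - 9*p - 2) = -2*p^5 + 9*p^4 + 83*p^3 + 40*p^2 + 22*p + 4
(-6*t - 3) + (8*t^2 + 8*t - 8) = 8*t^2 + 2*t - 11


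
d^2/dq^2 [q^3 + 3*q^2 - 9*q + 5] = 6*q + 6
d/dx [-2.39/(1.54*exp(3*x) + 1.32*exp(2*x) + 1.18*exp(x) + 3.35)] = (11.0418*exp(2*x) + 6.3096*exp(x) + 2.8202)*exp(x)/(1.54*exp(3*x) + 1.32*exp(2*x) + 1.18*exp(x) + 3.35)^2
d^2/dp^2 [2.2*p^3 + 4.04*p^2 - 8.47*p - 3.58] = 13.2*p + 8.08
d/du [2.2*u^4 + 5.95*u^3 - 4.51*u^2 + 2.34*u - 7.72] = 8.8*u^3 + 17.85*u^2 - 9.02*u + 2.34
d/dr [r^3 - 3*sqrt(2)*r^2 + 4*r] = 3*r^2 - 6*sqrt(2)*r + 4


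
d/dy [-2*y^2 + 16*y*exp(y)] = 16*y*exp(y) - 4*y + 16*exp(y)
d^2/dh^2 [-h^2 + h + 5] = -2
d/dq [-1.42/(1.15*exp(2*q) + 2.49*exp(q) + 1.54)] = (3.266*exp(q) + 3.5358)*exp(q)/(1.15*exp(2*q) + 2.49*exp(q) + 1.54)^2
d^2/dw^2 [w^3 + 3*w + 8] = 6*w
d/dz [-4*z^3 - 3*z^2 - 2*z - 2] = -12*z^2 - 6*z - 2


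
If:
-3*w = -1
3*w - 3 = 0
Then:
No Solution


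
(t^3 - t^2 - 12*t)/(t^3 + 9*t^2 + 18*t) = (t - 4)/(t + 6)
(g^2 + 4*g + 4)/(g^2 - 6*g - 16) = (g + 2)/(g - 8)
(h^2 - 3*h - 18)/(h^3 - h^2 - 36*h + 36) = (h + 3)/(h^2 + 5*h - 6)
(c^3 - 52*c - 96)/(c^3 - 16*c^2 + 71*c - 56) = (c^2 + 8*c + 12)/(c^2 - 8*c + 7)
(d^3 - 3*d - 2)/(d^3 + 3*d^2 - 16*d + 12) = (d^2 + 2*d + 1)/(d^2 + 5*d - 6)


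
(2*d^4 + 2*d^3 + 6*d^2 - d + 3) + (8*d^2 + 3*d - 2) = 2*d^4 + 2*d^3 + 14*d^2 + 2*d + 1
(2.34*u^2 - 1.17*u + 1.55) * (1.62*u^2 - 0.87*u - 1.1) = 3.7908*u^4 - 3.9312*u^3 + 0.9549*u^2 - 0.0615000000000001*u - 1.705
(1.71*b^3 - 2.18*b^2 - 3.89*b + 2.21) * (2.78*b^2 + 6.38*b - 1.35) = 4.7538*b^5 + 4.8494*b^4 - 27.0311*b^3 - 15.7314*b^2 + 19.3513*b - 2.9835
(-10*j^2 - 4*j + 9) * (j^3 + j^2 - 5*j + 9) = -10*j^5 - 14*j^4 + 55*j^3 - 61*j^2 - 81*j + 81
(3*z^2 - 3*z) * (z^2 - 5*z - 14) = 3*z^4 - 18*z^3 - 27*z^2 + 42*z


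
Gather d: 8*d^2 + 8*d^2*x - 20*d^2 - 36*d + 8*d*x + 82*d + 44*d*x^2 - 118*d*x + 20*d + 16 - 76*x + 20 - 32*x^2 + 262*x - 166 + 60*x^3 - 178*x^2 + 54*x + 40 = d^2*(8*x - 12) + d*(44*x^2 - 110*x + 66) + 60*x^3 - 210*x^2 + 240*x - 90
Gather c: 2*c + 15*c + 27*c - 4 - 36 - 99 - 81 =44*c - 220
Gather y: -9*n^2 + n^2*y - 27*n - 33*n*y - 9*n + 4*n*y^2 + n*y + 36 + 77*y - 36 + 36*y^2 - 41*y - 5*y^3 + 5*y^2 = -9*n^2 - 36*n - 5*y^3 + y^2*(4*n + 41) + y*(n^2 - 32*n + 36)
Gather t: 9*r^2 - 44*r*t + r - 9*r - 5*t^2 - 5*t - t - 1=9*r^2 - 8*r - 5*t^2 + t*(-44*r - 6) - 1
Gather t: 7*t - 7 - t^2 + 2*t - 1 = -t^2 + 9*t - 8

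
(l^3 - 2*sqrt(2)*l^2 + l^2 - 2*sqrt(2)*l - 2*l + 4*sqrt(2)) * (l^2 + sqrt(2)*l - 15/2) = l^5 - sqrt(2)*l^4 + l^4 - 27*l^3/2 - sqrt(2)*l^3 - 23*l^2/2 + 17*sqrt(2)*l^2 + 15*sqrt(2)*l + 23*l - 30*sqrt(2)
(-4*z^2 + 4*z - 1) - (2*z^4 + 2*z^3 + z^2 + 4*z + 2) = -2*z^4 - 2*z^3 - 5*z^2 - 3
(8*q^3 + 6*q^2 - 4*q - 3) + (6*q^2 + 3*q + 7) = 8*q^3 + 12*q^2 - q + 4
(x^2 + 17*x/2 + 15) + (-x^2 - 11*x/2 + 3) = 3*x + 18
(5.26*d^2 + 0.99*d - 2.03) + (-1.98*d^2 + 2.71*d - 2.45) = 3.28*d^2 + 3.7*d - 4.48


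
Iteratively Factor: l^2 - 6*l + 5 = (l - 5)*(l - 1)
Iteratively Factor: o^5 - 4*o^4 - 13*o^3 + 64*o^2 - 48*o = (o)*(o^4 - 4*o^3 - 13*o^2 + 64*o - 48) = o*(o - 1)*(o^3 - 3*o^2 - 16*o + 48) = o*(o - 4)*(o - 1)*(o^2 + o - 12) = o*(o - 4)*(o - 1)*(o + 4)*(o - 3)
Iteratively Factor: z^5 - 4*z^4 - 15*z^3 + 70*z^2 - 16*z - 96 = (z - 3)*(z^4 - z^3 - 18*z^2 + 16*z + 32) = (z - 3)*(z + 1)*(z^3 - 2*z^2 - 16*z + 32) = (z - 4)*(z - 3)*(z + 1)*(z^2 + 2*z - 8) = (z - 4)*(z - 3)*(z - 2)*(z + 1)*(z + 4)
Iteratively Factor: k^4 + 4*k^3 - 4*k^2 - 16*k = (k)*(k^3 + 4*k^2 - 4*k - 16) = k*(k + 2)*(k^2 + 2*k - 8) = k*(k + 2)*(k + 4)*(k - 2)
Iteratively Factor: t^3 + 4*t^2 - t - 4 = (t - 1)*(t^2 + 5*t + 4) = (t - 1)*(t + 4)*(t + 1)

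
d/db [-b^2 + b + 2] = 1 - 2*b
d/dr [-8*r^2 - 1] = -16*r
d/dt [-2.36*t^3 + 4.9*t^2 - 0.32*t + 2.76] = -7.08*t^2 + 9.8*t - 0.32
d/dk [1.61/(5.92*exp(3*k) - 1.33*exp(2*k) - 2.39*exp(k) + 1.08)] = (-28.5936*exp(2*k) + 4.2826*exp(k) + 3.8479)*exp(k)/(5.92*exp(3*k) - 1.33*exp(2*k) - 2.39*exp(k) + 1.08)^2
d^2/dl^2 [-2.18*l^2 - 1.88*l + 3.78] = -4.36000000000000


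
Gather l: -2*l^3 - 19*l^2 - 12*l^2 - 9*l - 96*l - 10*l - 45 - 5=-2*l^3 - 31*l^2 - 115*l - 50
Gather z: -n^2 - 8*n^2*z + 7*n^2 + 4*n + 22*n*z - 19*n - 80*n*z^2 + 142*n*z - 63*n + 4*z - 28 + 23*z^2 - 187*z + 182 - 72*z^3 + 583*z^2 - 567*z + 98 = 6*n^2 - 78*n - 72*z^3 + z^2*(606 - 80*n) + z*(-8*n^2 + 164*n - 750) + 252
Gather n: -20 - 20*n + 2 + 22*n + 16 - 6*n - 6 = -4*n - 8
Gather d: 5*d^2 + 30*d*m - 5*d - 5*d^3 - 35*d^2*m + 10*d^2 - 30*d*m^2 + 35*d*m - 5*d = -5*d^3 + d^2*(15 - 35*m) + d*(-30*m^2 + 65*m - 10)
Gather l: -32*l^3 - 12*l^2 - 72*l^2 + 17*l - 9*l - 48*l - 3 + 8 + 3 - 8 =-32*l^3 - 84*l^2 - 40*l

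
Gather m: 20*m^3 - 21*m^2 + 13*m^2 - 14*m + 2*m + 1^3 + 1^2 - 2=20*m^3 - 8*m^2 - 12*m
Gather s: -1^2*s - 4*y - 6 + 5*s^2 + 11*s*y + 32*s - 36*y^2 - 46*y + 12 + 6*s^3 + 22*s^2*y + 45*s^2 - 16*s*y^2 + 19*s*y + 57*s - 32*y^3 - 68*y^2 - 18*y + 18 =6*s^3 + s^2*(22*y + 50) + s*(-16*y^2 + 30*y + 88) - 32*y^3 - 104*y^2 - 68*y + 24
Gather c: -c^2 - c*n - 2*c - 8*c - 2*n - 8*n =-c^2 + c*(-n - 10) - 10*n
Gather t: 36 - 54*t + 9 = 45 - 54*t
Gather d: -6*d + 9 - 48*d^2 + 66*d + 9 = -48*d^2 + 60*d + 18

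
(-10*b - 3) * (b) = -10*b^2 - 3*b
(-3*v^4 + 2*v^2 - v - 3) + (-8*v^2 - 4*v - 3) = -3*v^4 - 6*v^2 - 5*v - 6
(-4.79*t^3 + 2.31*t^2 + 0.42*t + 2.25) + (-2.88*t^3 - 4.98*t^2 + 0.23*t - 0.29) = -7.67*t^3 - 2.67*t^2 + 0.65*t + 1.96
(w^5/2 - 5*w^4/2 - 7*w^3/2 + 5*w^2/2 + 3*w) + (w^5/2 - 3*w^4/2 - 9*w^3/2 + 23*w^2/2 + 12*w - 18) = w^5 - 4*w^4 - 8*w^3 + 14*w^2 + 15*w - 18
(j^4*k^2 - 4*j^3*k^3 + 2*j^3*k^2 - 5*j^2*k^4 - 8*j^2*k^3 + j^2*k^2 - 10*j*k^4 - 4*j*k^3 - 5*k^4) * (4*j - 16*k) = 4*j^5*k^2 - 32*j^4*k^3 + 8*j^4*k^2 + 44*j^3*k^4 - 64*j^3*k^3 + 4*j^3*k^2 + 80*j^2*k^5 + 88*j^2*k^4 - 32*j^2*k^3 + 160*j*k^5 + 44*j*k^4 + 80*k^5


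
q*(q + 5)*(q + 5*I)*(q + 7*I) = q^4 + 5*q^3 + 12*I*q^3 - 35*q^2 + 60*I*q^2 - 175*q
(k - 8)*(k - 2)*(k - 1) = k^3 - 11*k^2 + 26*k - 16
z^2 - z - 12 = (z - 4)*(z + 3)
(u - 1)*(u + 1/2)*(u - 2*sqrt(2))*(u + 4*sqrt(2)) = u^4 - u^3/2 + 2*sqrt(2)*u^3 - 33*u^2/2 - sqrt(2)*u^2 - sqrt(2)*u + 8*u + 8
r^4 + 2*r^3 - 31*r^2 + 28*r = r*(r - 4)*(r - 1)*(r + 7)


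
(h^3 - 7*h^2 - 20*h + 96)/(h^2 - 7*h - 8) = (h^2 + h - 12)/(h + 1)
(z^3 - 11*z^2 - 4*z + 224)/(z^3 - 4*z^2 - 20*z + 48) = (z^2 - 15*z + 56)/(z^2 - 8*z + 12)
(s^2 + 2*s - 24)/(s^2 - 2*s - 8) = (s + 6)/(s + 2)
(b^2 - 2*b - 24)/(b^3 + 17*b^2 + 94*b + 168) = (b - 6)/(b^2 + 13*b + 42)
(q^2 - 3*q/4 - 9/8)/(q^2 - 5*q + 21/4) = (4*q + 3)/(2*(2*q - 7))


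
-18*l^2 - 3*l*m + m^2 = (-6*l + m)*(3*l + m)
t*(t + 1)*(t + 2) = t^3 + 3*t^2 + 2*t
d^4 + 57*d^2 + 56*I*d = d*(d - 8*I)*(d + I)*(d + 7*I)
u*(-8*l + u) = -8*l*u + u^2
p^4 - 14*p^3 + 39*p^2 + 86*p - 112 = (p - 8)*(p - 7)*(p - 1)*(p + 2)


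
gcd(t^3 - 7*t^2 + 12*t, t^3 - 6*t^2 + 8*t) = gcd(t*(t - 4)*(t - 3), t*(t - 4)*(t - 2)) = t^2 - 4*t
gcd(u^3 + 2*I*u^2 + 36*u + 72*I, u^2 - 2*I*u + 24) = u - 6*I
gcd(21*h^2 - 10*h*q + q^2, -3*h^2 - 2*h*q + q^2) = -3*h + q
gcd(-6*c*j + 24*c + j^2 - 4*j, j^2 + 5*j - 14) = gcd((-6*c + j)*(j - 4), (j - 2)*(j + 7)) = 1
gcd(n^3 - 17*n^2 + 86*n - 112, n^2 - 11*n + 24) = n - 8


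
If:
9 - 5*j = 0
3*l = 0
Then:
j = 9/5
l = 0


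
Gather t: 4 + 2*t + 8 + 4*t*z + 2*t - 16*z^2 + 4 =t*(4*z + 4) - 16*z^2 + 16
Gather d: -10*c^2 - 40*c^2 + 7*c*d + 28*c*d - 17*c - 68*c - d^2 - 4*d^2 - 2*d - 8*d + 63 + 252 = -50*c^2 - 85*c - 5*d^2 + d*(35*c - 10) + 315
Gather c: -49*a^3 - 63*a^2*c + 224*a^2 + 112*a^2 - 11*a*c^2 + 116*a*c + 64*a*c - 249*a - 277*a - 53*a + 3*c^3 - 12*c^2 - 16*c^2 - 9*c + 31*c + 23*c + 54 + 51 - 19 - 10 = -49*a^3 + 336*a^2 - 579*a + 3*c^3 + c^2*(-11*a - 28) + c*(-63*a^2 + 180*a + 45) + 76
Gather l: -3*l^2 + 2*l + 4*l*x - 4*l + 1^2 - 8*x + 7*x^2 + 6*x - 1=-3*l^2 + l*(4*x - 2) + 7*x^2 - 2*x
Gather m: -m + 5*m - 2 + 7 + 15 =4*m + 20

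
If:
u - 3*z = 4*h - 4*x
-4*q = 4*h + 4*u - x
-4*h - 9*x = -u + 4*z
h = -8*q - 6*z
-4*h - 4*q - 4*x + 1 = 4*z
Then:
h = 268/587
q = 1387/2348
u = -605/587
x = 39/587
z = -507/587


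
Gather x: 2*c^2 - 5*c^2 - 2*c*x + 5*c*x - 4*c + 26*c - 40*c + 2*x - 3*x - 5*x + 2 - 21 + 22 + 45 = -3*c^2 - 18*c + x*(3*c - 6) + 48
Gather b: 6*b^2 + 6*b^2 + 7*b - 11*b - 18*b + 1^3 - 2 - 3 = 12*b^2 - 22*b - 4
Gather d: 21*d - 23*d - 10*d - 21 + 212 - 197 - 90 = -12*d - 96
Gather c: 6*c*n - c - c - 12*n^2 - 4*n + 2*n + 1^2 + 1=c*(6*n - 2) - 12*n^2 - 2*n + 2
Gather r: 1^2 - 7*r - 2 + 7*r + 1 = 0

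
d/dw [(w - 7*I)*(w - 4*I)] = 2*w - 11*I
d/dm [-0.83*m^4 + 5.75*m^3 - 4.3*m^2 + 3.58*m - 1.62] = -3.32*m^3 + 17.25*m^2 - 8.6*m + 3.58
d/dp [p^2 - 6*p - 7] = 2*p - 6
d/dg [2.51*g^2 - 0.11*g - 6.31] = 5.02*g - 0.11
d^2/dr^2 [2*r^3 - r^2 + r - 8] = 12*r - 2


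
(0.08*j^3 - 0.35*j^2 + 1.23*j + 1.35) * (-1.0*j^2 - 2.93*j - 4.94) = -0.08*j^5 + 0.1156*j^4 - 0.5997*j^3 - 3.2249*j^2 - 10.0317*j - 6.669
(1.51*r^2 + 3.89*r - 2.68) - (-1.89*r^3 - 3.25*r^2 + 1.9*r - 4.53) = 1.89*r^3 + 4.76*r^2 + 1.99*r + 1.85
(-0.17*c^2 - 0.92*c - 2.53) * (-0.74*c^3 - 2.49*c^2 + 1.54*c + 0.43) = 0.1258*c^5 + 1.1041*c^4 + 3.9012*c^3 + 4.8098*c^2 - 4.2918*c - 1.0879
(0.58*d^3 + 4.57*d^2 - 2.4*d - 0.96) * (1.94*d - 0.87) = 1.1252*d^4 + 8.3612*d^3 - 8.6319*d^2 + 0.2256*d + 0.8352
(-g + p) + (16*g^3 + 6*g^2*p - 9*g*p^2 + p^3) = 16*g^3 + 6*g^2*p - 9*g*p^2 - g + p^3 + p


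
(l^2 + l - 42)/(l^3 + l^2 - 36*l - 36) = (l + 7)/(l^2 + 7*l + 6)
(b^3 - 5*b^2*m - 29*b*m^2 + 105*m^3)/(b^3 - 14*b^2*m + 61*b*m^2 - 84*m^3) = (b + 5*m)/(b - 4*m)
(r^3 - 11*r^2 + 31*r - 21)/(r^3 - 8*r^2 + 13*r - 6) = (r^2 - 10*r + 21)/(r^2 - 7*r + 6)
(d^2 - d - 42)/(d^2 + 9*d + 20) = (d^2 - d - 42)/(d^2 + 9*d + 20)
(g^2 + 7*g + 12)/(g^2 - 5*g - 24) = (g + 4)/(g - 8)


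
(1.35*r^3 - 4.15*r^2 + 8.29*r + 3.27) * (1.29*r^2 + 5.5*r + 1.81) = 1.7415*r^5 + 2.0715*r^4 - 9.6874*r^3 + 42.3018*r^2 + 32.9899*r + 5.9187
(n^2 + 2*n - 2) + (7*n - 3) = n^2 + 9*n - 5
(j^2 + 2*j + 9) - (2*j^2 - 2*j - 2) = -j^2 + 4*j + 11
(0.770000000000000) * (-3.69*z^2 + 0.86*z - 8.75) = -2.8413*z^2 + 0.6622*z - 6.7375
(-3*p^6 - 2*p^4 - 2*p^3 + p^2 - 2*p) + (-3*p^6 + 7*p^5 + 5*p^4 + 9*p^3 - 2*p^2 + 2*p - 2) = -6*p^6 + 7*p^5 + 3*p^4 + 7*p^3 - p^2 - 2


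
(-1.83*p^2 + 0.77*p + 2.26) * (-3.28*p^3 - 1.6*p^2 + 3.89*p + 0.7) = 6.0024*p^5 + 0.402400000000001*p^4 - 15.7635*p^3 - 1.9017*p^2 + 9.3304*p + 1.582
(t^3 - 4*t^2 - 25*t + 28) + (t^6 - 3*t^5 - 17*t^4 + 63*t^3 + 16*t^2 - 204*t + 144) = t^6 - 3*t^5 - 17*t^4 + 64*t^3 + 12*t^2 - 229*t + 172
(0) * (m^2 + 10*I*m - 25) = 0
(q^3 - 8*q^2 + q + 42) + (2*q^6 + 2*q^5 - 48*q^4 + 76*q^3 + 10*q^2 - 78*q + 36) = 2*q^6 + 2*q^5 - 48*q^4 + 77*q^3 + 2*q^2 - 77*q + 78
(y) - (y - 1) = 1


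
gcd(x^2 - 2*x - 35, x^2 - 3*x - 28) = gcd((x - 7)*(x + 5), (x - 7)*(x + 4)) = x - 7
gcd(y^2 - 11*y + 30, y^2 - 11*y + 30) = y^2 - 11*y + 30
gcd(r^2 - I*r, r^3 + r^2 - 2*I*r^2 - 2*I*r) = r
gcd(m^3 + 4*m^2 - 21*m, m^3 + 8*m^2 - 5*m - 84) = m^2 + 4*m - 21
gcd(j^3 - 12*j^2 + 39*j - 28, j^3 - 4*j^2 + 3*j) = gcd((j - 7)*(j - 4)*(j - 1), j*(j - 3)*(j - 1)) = j - 1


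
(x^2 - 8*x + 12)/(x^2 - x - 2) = (x - 6)/(x + 1)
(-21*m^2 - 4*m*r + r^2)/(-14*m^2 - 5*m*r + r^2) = (3*m + r)/(2*m + r)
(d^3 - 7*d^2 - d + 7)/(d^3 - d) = (d - 7)/d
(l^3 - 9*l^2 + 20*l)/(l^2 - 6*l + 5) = l*(l - 4)/(l - 1)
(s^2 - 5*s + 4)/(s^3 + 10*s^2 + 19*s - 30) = (s - 4)/(s^2 + 11*s + 30)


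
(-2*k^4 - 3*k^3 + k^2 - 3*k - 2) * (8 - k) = 2*k^5 - 13*k^4 - 25*k^3 + 11*k^2 - 22*k - 16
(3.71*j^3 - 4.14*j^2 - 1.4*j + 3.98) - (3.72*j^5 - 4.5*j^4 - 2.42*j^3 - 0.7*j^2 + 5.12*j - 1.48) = -3.72*j^5 + 4.5*j^4 + 6.13*j^3 - 3.44*j^2 - 6.52*j + 5.46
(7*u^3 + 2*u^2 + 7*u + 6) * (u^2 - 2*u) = 7*u^5 - 12*u^4 + 3*u^3 - 8*u^2 - 12*u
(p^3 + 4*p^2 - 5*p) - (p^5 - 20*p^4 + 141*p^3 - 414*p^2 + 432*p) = -p^5 + 20*p^4 - 140*p^3 + 418*p^2 - 437*p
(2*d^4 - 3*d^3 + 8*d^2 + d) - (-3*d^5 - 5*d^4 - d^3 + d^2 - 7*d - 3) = 3*d^5 + 7*d^4 - 2*d^3 + 7*d^2 + 8*d + 3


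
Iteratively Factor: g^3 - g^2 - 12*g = (g)*(g^2 - g - 12) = g*(g - 4)*(g + 3)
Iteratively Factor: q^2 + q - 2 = (q - 1)*(q + 2)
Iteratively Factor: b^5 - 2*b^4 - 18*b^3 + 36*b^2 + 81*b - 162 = (b + 3)*(b^4 - 5*b^3 - 3*b^2 + 45*b - 54) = (b - 2)*(b + 3)*(b^3 - 3*b^2 - 9*b + 27) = (b - 3)*(b - 2)*(b + 3)*(b^2 - 9) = (b - 3)^2*(b - 2)*(b + 3)*(b + 3)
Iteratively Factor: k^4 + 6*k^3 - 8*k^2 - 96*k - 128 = (k + 2)*(k^3 + 4*k^2 - 16*k - 64) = (k + 2)*(k + 4)*(k^2 - 16) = (k + 2)*(k + 4)^2*(k - 4)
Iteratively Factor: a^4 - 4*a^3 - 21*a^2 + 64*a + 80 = (a + 4)*(a^3 - 8*a^2 + 11*a + 20) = (a - 5)*(a + 4)*(a^2 - 3*a - 4) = (a - 5)*(a + 1)*(a + 4)*(a - 4)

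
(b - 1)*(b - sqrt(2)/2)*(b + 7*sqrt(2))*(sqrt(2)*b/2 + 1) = sqrt(2)*b^4/2 - sqrt(2)*b^3/2 + 15*b^3/2 - 15*b^2/2 + 3*sqrt(2)*b^2 - 7*b - 3*sqrt(2)*b + 7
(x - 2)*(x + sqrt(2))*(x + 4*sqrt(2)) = x^3 - 2*x^2 + 5*sqrt(2)*x^2 - 10*sqrt(2)*x + 8*x - 16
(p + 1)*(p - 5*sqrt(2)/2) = p^2 - 5*sqrt(2)*p/2 + p - 5*sqrt(2)/2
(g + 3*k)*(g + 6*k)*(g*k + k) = g^3*k + 9*g^2*k^2 + g^2*k + 18*g*k^3 + 9*g*k^2 + 18*k^3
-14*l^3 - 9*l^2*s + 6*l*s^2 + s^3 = (-2*l + s)*(l + s)*(7*l + s)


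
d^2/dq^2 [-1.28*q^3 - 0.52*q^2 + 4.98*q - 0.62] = -7.68*q - 1.04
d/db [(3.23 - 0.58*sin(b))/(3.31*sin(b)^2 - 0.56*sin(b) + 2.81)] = (1.9198*sin(b)^2 - 21.3826*sin(b) + 0.179)*cos(b)/(10.9561*sin(b)^4 - 3.7072*sin(b)^3 + 18.9158*sin(b)^2 - 3.1472*sin(b) + 7.8961)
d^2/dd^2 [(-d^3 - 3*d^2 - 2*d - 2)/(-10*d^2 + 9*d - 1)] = 2*(541*d^3 + 483*d^2 - 597*d + 163)/(1000*d^6 - 2700*d^5 + 2730*d^4 - 1269*d^3 + 273*d^2 - 27*d + 1)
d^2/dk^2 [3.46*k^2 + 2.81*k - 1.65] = 6.92000000000000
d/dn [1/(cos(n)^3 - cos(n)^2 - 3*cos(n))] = -(3*sin(n)^3/cos(n)^2 + 2*tan(n))/(sin(n)^2 + cos(n) + 2)^2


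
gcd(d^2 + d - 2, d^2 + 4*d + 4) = d + 2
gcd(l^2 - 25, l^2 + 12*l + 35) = l + 5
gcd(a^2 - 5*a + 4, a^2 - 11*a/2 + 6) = a - 4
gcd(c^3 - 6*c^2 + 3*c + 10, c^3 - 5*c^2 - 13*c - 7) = c + 1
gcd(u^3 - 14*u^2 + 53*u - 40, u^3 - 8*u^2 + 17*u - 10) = u^2 - 6*u + 5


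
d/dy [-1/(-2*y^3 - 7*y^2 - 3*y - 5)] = (-6*y^2 - 14*y - 3)/(2*y^3 + 7*y^2 + 3*y + 5)^2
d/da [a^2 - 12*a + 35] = 2*a - 12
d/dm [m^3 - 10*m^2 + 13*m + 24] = 3*m^2 - 20*m + 13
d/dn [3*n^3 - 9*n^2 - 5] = 9*n*(n - 2)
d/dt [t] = 1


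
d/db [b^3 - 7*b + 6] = 3*b^2 - 7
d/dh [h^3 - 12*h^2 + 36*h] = 3*h^2 - 24*h + 36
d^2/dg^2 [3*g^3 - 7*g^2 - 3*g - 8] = 18*g - 14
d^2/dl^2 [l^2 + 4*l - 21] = 2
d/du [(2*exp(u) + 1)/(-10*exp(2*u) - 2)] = (5*exp(2*u) + 5*exp(u) - 1)*exp(u)/(25*exp(4*u) + 10*exp(2*u) + 1)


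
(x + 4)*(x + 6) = x^2 + 10*x + 24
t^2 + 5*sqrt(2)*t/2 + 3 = (t + sqrt(2))*(t + 3*sqrt(2)/2)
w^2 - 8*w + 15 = (w - 5)*(w - 3)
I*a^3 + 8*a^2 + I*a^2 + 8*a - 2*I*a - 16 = (a + 2)*(a - 8*I)*(I*a - I)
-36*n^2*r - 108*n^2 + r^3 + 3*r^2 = (-6*n + r)*(6*n + r)*(r + 3)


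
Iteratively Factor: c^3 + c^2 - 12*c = (c + 4)*(c^2 - 3*c) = (c - 3)*(c + 4)*(c)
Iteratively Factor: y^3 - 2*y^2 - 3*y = (y + 1)*(y^2 - 3*y) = y*(y + 1)*(y - 3)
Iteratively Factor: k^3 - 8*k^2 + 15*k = (k)*(k^2 - 8*k + 15) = k*(k - 3)*(k - 5)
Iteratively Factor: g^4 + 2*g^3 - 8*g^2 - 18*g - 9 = (g + 3)*(g^3 - g^2 - 5*g - 3) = (g + 1)*(g + 3)*(g^2 - 2*g - 3) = (g - 3)*(g + 1)*(g + 3)*(g + 1)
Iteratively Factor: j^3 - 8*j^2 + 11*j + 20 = (j - 4)*(j^2 - 4*j - 5) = (j - 5)*(j - 4)*(j + 1)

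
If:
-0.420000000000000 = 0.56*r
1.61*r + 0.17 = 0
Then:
No Solution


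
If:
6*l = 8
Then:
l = 4/3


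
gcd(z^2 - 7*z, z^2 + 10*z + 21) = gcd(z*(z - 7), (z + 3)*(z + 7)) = 1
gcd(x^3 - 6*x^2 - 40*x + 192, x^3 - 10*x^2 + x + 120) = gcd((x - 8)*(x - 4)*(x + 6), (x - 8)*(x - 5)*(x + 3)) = x - 8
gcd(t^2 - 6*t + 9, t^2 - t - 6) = t - 3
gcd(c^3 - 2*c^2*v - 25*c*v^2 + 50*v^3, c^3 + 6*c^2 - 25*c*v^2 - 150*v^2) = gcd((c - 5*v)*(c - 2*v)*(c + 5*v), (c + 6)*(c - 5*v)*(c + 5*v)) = -c^2 + 25*v^2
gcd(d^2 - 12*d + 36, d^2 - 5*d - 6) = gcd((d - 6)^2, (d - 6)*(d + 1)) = d - 6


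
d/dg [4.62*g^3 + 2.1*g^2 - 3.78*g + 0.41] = 13.86*g^2 + 4.2*g - 3.78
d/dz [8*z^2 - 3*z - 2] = 16*z - 3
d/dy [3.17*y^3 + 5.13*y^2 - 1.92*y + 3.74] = 9.51*y^2 + 10.26*y - 1.92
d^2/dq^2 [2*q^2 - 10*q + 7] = 4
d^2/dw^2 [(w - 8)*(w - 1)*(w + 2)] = 6*w - 14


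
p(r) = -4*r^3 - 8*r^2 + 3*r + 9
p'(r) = -12*r^2 - 16*r + 3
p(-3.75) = 96.19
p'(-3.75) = -105.75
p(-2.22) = 6.68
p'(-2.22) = -20.62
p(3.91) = -340.68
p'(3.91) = -243.02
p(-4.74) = 241.02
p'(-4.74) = -190.77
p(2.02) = -50.55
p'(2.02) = -78.28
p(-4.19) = 150.22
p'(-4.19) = -140.63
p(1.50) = -18.00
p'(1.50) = -48.00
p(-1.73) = 0.58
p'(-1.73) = -5.23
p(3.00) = -162.00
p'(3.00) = -153.00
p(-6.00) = 567.00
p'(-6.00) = -333.00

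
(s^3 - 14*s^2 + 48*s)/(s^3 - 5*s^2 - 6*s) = (s - 8)/(s + 1)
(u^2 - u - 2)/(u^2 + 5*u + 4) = (u - 2)/(u + 4)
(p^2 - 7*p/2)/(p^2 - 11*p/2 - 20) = p*(7 - 2*p)/(-2*p^2 + 11*p + 40)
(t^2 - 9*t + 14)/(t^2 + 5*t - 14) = (t - 7)/(t + 7)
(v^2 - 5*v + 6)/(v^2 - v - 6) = (v - 2)/(v + 2)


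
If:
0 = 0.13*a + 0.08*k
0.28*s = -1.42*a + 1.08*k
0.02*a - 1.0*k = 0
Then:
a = 0.00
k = 0.00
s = 0.00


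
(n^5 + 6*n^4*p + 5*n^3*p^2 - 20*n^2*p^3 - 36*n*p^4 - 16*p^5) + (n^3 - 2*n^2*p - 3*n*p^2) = n^5 + 6*n^4*p + 5*n^3*p^2 + n^3 - 20*n^2*p^3 - 2*n^2*p - 36*n*p^4 - 3*n*p^2 - 16*p^5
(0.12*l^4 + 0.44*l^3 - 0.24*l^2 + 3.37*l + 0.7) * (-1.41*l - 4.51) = -0.1692*l^5 - 1.1616*l^4 - 1.646*l^3 - 3.6693*l^2 - 16.1857*l - 3.157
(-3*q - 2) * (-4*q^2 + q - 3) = 12*q^3 + 5*q^2 + 7*q + 6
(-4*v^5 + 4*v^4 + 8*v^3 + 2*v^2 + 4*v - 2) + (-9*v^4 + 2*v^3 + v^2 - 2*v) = -4*v^5 - 5*v^4 + 10*v^3 + 3*v^2 + 2*v - 2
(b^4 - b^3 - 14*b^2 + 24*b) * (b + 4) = b^5 + 3*b^4 - 18*b^3 - 32*b^2 + 96*b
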